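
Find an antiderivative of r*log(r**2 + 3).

r**2*log(r**2 + 3)/2 - r**2/2 + 3*log(r**2 + 3)/2 + C

Let u = r**2 + 3, so du = (2*r) dr.
The integral becomes (1/2)·∫ log(u) du; integrate by parts with u′=log(u), dv′=du.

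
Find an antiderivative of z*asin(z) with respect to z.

Use integration by parts with u = arcsin(z), dv = z dz.
Then du = 1/sqrt(-z**2 + 1) dz.

z**2*asin(z)/2 + z*sqrt(-z**2 + 1)/4 - asin(z)/4 + C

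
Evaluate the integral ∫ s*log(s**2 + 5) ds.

s**2*log(s**2 + 5)/2 - s**2/2 + 5*log(s**2 + 5)/2 + C

Let u = s**2 + 5, so du = (2*s) ds.
The integral becomes (1/2)·∫ log(u) du; integrate by parts with u′=log(u), dv′=du.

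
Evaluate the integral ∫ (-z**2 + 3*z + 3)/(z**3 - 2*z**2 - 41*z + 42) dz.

Factor the denominator: (z - 7)*(z - 1)*(z + 6).
Partial-fraction decomposition: -51/(91*(z + 6)) - 5/(42*(z - 1)) - 25/(78*(z - 7)).
Integrate each term: A/(z−a) contributes A·log|z−a|.

-25*log(z - 7)/78 - 5*log(z - 1)/42 - 51*log(z + 6)/91 + C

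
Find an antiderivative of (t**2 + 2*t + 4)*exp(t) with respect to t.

Use integration by parts with u = t**2 + 2*t + 4, dv = exp(t) dt, so v = exp(t).
Apply parts 2 times (tabular method): alternate signs, differentiate u down to 0, integrate dv up.

(t**2 + 4)*exp(t) + C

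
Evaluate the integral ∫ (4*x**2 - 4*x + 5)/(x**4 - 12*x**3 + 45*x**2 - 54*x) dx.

-5*log(x)/54 + 125*log(x - 6)/54 - 20*log(x - 3)/9 + 29/(9*x - 27) + C

Factor the denominator: x*(x - 6)*(x - 3)**2.
Partial-fraction decomposition: -20/(9*(x - 3)) - 29/(9*(x - 3)**2) + 125/(54*(x - 6)) - 5/(54*x).
Integrate each term; A/(x−a) gives A·log|x−a|; A/(x−a)² gives −A/(x−a).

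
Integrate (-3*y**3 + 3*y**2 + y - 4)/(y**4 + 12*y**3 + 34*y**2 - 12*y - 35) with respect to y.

Factor the denominator: (y - 1)*(y + 1)*(y + 5)*(y + 7).
Partial-fraction decomposition: -1165/(96*(y + 7)) + 147/(16*(y + 5)) - 1/(48*(y + 1)) - 1/(32*(y - 1)).
Integrate each term: A/(y−a) contributes A·log|y−a|.

-log(y - 1)/32 - log(y + 1)/48 + 147*log(y + 5)/16 - 1165*log(y + 7)/96 + C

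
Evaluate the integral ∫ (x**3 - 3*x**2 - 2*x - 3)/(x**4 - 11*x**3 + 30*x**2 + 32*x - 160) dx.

37*log(x - 5)/7 - 157*log(x - 4)/36 + 19*log(x + 2)/252 + 5/(6*x - 24) + C

Factor the denominator: (x - 5)*(x - 4)**2*(x + 2).
Partial-fraction decomposition: 19/(252*(x + 2)) - 157/(36*(x - 4)) - 5/(6*(x - 4)**2) + 37/(7*(x - 5)).
Integrate each term; A/(x−a) gives A·log|x−a|; A/(x−a)² gives −A/(x−a).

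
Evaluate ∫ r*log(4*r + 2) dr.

r**2*log(4*r + 2)/2 - r**2/4 + r/4 - log(2*r + 1)/8 + C

Use integration by parts with u = log(4*r + 2), dv = r dr.
Then du = 4/(4*r + 2) dr and v = r**2/2.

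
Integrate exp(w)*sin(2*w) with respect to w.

Let I denote the integral. Integrate by parts with u = sin(2*w), dv = exp(w) dw, so v = exp(w): I = exp(w)*sin(2*w) − 2·∫ exp(w)*cos(2*w) dw.
Apply parts again with u = cos(2*w), dv = exp(w) dw: ∫ exp(w)*cos(2*w) dw = exp(w)*cos(2*w) + 2·I. Substituting back brings back I: I = exp(w)*sin(2*w) - 2*exp(w)*cos(2*w) − 4·I.
Solving for I: (1 + 4)·I equals the remaining terms, so I = (1/5)·(exp(w)*sin(2*w) - 2*exp(w)*cos(2*w)).

exp(w)*sin(2*w)/5 - 2*exp(w)*cos(2*w)/5 + C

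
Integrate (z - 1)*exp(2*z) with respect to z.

Use integration by parts with u = z - 1, dv = exp(2*z) dz, so v = exp(2*z)/2.
Apply parts 1 times (tabular method): alternate signs, differentiate u down to 0, integrate dv up.

(2*z - 3)*exp(2*z)/4 + C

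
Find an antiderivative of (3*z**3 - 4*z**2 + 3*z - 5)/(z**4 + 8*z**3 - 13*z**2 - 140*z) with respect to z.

log(z)/28 + 15*log(z - 4)/44 - 11*log(z + 5)/2 + 1251*log(z + 7)/154 + C

Factor the denominator: z*(z - 4)*(z + 5)*(z + 7).
Partial-fraction decomposition: 1251/(154*(z + 7)) - 11/(2*(z + 5)) + 15/(44*(z - 4)) + 1/(28*z).
Integrate each term: A/(z−a) contributes A·log|z−a|.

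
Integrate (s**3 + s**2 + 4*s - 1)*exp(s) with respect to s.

Use integration by parts with u = s**3 + s**2 + 4*s - 1, dv = exp(s) ds, so v = exp(s).
Apply parts 3 times (tabular method): alternate signs, differentiate u down to 0, integrate dv up.

(s**3 - 2*s**2 + 8*s - 9)*exp(s) + C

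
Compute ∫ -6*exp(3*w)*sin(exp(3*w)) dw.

Let u = exp(3*w), so du = (3*exp(3*w)) dw.
Rewriting, the integral becomes -2·∫ sin(u) du = -2·-cos(u).
Substituting back, u = exp(3*w).

2*cos(exp(3*w)) + C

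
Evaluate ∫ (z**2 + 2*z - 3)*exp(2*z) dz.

Use integration by parts with u = z**2 + 2*z - 3, dv = exp(2*z) dz, so v = exp(2*z)/2.
Apply parts 2 times (tabular method): alternate signs, differentiate u down to 0, integrate dv up.

(2*z**2 + 2*z - 7)*exp(2*z)/4 + C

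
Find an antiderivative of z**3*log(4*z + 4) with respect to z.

Use integration by parts with u = log(4*z + 4), dv = z**3 dz.
Then du = 4/(4*z + 4) dz and v = z**4/4.

z**4*log(4*z + 4)/4 - z**4/16 + z**3/12 - z**2/8 + z/4 - log(z + 1)/4 + C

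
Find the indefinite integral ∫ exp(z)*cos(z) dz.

Let I denote the integral. Integrate by parts with u = cos(z), dv = exp(z) dz, so v = exp(z): I = exp(z)*cos(z) + ∫ exp(z)*sin(z) dz.
Apply parts again with u = sin(z), dv = exp(z) dz: ∫ exp(z)*sin(z) dz = exp(z)*sin(z) − I. Substituting back brings back I: I = exp(z)*sin(z) + exp(z)*cos(z) − I.
Solving for I: (1 + 1)·I equals the remaining terms, so I = (1/2)·(exp(z)*sin(z) + exp(z)*cos(z)).

exp(z)*sin(z)/2 + exp(z)*cos(z)/2 + C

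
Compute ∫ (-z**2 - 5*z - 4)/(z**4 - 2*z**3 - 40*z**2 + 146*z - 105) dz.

-9*log(z - 5)/16 + 7*log(z - 3)/10 - 5*log(z - 1)/32 + 3*log(z + 7)/160 + C

Factor the denominator: (z - 5)*(z - 3)*(z - 1)*(z + 7).
Partial-fraction decomposition: 3/(160*(z + 7)) - 5/(32*(z - 1)) + 7/(10*(z - 3)) - 9/(16*(z - 5)).
Integrate each term: A/(z−a) contributes A·log|z−a|.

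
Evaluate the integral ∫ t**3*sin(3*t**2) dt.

-t**2*cos(3*t**2)/6 + sin(3*t**2)/18 + C

Let u = t², du = 2t dt; rewrite as (1/2)∫ u^1·sin(3u) du.
Now integrate by parts 1 time.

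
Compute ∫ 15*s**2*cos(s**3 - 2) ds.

Let u = s**3 - 2, so du = (3*s**2) ds.
Rewriting, the integral becomes 5·∫ cos(u) du = 5·sin(u).
Substituting back, u = s**3 - 2.

5*sin(s**3 - 2) + C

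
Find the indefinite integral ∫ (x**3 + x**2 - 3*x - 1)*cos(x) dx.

Use integration by parts with u = x**3 + x**2 - 3*x - 1, dv = cos(x) dx, so v = sin(x).
Apply parts 3 times (tabular method): alternate signs, differentiate u down to 0, integrate dv up.

x**3*sin(x) + x**2*sin(x) + 3*x**2*cos(x) - 9*x*sin(x) + 2*x*cos(x) - 3*sin(x) - 9*cos(x) + C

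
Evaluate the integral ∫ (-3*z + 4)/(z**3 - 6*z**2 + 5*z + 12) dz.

-8*log(z - 4)/5 + 5*log(z - 3)/4 + 7*log(z + 1)/20 + C

Factor the denominator: (z - 4)*(z - 3)*(z + 1).
Partial-fraction decomposition: 7/(20*(z + 1)) + 5/(4*(z - 3)) - 8/(5*(z - 4)).
Integrate each term: A/(z−a) contributes A·log|z−a|.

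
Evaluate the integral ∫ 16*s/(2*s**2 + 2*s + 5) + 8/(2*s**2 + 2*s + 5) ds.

4*log(2*s**2 + 2*s + 5) + C

Let u = 2*s**2 + 2*s + 5, so du = (4*s + 2) ds.
Rewriting, the integral becomes 4·∫ 1/u du = 4·log(u).
Substituting back, u = 2*s**2 + 2*s + 5.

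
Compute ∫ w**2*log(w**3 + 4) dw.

Let u = w**3 + 4, so du = (3*w**2) dw.
The integral becomes (1/3)·∫ log(u) du; integrate by parts with u′=log(u), dv′=du.

w**3*log(w**3 + 4)/3 - w**3/3 + 4*log(w**3 + 4)/3 + C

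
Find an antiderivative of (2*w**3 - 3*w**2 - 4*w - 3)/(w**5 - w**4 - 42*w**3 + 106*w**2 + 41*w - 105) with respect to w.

19*log(w - 5)/72 - 3*log(w - 3)/40 - log(w - 1)/16 + log(w + 1)/72 - 101*log(w + 7)/720 + C

Factor the denominator: (w - 5)*(w - 3)*(w - 1)*(w + 1)*(w + 7).
Partial-fraction decomposition: -101/(720*(w + 7)) + 1/(72*(w + 1)) - 1/(16*(w - 1)) - 3/(40*(w - 3)) + 19/(72*(w - 5)).
Integrate each term: A/(w−a) contributes A·log|w−a|.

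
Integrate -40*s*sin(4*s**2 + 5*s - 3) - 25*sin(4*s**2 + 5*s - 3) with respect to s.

5*cos(4*s**2 + 5*s - 3) + C

Let u = 4*s**2 + 5*s - 3, so du = (8*s + 5) ds.
Rewriting, the integral becomes -5·∫ sin(u) du = -5·-cos(u).
Substituting back, u = 4*s**2 + 5*s - 3.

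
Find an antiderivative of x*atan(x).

x**2*atan(x)/2 - x/2 + atan(x)/2 + C

Use integration by parts with u = arctan(x), dv = x dx.
Then du = 1/(x**2 + 1) dx.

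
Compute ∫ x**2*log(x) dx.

Use integration by parts with u = log(x), dv = x**2 dx.
Then du = 1/x dx and v = x**3/3.

x**3*log(x)/3 - x**3/9 + C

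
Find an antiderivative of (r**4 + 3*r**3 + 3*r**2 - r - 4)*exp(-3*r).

Use integration by parts with u = r**4 + 3*r**3 + 3*r**2 - r - 4, dv = exp(-3*r) dr, so v = -exp(-3*r)/3.
Apply parts 4 times (tabular method): alternate signs, differentiate u down to 0, integrate dv up.

(-27*r**4 - 117*r**3 - 198*r**2 - 105*r + 73)*exp(-3*r)/81 + C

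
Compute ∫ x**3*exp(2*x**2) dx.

Let u = x², du = 2x dx; rewrite as (1/2)∫ u^1·exp(2u) du.
Now integrate by parts 1 time.

(2*x**2 - 1)*exp(2*x**2)/8 + C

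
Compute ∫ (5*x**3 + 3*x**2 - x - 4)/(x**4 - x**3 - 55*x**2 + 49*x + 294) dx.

617*log(x - 7)/168 - 31*log(x - 3)/40 - 2*log(x + 2)/15 + 313*log(x + 7)/140 + C

Factor the denominator: (x - 7)*(x - 3)*(x + 2)*(x + 7).
Partial-fraction decomposition: 313/(140*(x + 7)) - 2/(15*(x + 2)) - 31/(40*(x - 3)) + 617/(168*(x - 7)).
Integrate each term: A/(x−a) contributes A·log|x−a|.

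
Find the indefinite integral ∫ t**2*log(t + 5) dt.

t**3*log(t + 5)/3 - t**3/9 + 5*t**2/6 - 25*t/3 + 125*log(t + 5)/3 + C

Use integration by parts with u = log(t + 5), dv = t**2 dt.
Then du = 1/(t + 5) dt and v = t**3/3.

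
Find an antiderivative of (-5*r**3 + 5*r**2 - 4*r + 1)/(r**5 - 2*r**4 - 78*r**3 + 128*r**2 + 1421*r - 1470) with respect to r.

Factor the denominator: (r - 7)*(r - 6)*(r - 1)*(r + 5)*(r + 7).
Partial-fraction decomposition: 153/(224*(r + 7)) - 257/(528*(r + 5)) - 1/(480*(r - 1)) + 71/(55*(r - 6)) - 499/(336*(r - 7)).
Integrate each term: A/(r−a) contributes A·log|r−a|.

-499*log(r - 7)/336 + 71*log(r - 6)/55 - log(r - 1)/480 - 257*log(r + 5)/528 + 153*log(r + 7)/224 + C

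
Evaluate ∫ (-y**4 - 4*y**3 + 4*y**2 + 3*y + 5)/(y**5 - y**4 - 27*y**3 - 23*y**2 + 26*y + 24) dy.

Factor the denominator: (y - 6)*(y - 1)*(y + 1)**2*(y + 4).
Partial-fraction decomposition: 19/(150*(y + 4)) - 143/(588*(y + 1)) + 3/(14*(y + 1)**2) - 7/(100*(y - 1)) - 1993/(2450*(y - 6)).
Integrate each term; A/(y−a) gives A·log|y−a|; A/(y−a)² gives −A/(y−a).

-1993*log(y - 6)/2450 - 7*log(y - 1)/100 - 143*log(y + 1)/588 + 19*log(y + 4)/150 - 3/(14*y + 14) + C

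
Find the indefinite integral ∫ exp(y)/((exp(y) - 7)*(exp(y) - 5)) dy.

Let u = e^y, du = e^y dy.
The integral becomes ∫ du/((u-7)(u-5)); decompose into partial fractions.

log(exp(y) - 7)/2 - log(exp(y) - 5)/2 + C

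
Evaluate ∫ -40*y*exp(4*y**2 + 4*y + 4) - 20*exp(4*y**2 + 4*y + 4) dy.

-5*exp(4*y**2 + 4*y + 4) + C

Let u = 4*y**2 + 4*y + 4, so du = (8*y + 4) dy.
Rewriting, the integral becomes -5·∫ e^u du = -5·e^u.
Substituting back, u = 4*y**2 + 4*y + 4.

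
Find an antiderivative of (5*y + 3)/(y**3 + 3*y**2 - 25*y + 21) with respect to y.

9*log(y - 3)/10 - log(y - 1)/2 - 2*log(y + 7)/5 + C

Factor the denominator: (y - 3)*(y - 1)*(y + 7).
Partial-fraction decomposition: -2/(5*(y + 7)) - 1/(2*(y - 1)) + 9/(10*(y - 3)).
Integrate each term: A/(y−a) contributes A·log|y−a|.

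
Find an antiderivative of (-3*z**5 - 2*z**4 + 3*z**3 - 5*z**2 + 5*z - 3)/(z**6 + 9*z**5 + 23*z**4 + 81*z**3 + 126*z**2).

Factor the denominator: z**2*(z + 2)*(z + 7)*(z**2 + 9).
Partial-fraction decomposition: 5*(49*z + 4413)/(6786*(z**2 + 9)) - 44307/(14210*(z + 7)) + 7/(260*(z + 2)) + 97/(1764*z) - 1/(42*z**2).
Integrate each term; A/(z−a) gives A·log|z−a|; the (Bz+D)/(z²+p²) term gives a log and an atan.

97*log(z)/1764 + 7*log(z + 2)/260 - 44307*log(z + 7)/14210 + 245*log(z**2 + 9)/13572 + 7355*atan(z/3)/6786 + 1/(42*z) + C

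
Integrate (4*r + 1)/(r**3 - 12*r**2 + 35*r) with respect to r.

log(r)/35 + 29*log(r - 7)/14 - 21*log(r - 5)/10 + C

Factor the denominator: r*(r - 7)*(r - 5).
Partial-fraction decomposition: -21/(10*(r - 5)) + 29/(14*(r - 7)) + 1/(35*r).
Integrate each term: A/(r−a) contributes A·log|r−a|.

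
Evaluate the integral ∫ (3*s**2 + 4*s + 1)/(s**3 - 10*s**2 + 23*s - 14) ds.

88*log(s - 7)/15 - 21*log(s - 2)/5 + 4*log(s - 1)/3 + C

Factor the denominator: (s - 7)*(s - 2)*(s - 1).
Partial-fraction decomposition: 4/(3*(s - 1)) - 21/(5*(s - 2)) + 88/(15*(s - 7)).
Integrate each term: A/(s−a) contributes A·log|s−a|.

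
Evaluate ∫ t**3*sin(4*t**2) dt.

-t**2*cos(4*t**2)/8 + sin(4*t**2)/32 + C

Let u = t², du = 2t dt; rewrite as (1/2)∫ u^1·sin(4u) du.
Now integrate by parts 1 time.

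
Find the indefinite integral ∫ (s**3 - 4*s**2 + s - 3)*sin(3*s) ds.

Use integration by parts with u = s**3 - 4*s**2 + s - 3, dv = sin(3*s) ds, so v = -cos(3*s)/3.
Apply parts 3 times (tabular method): alternate signs, differentiate u down to 0, integrate dv up.

-s**3*cos(3*s)/3 + s**2*sin(3*s)/3 + 4*s**2*cos(3*s)/3 - 8*s*sin(3*s)/9 - s*cos(3*s)/9 + sin(3*s)/27 + 19*cos(3*s)/27 + C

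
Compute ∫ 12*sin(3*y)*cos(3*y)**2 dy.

-4*cos(3*y)**3/3 + C

Let u = cos(3*y), so du = (-3*sin(3*y)) dy.
Rewriting, the integral becomes -4·∫ u^2 du = -4·u^3/3.
Substituting back, u = cos(3*y).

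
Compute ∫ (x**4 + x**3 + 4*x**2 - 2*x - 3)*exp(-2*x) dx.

Use integration by parts with u = x**4 + x**3 + 4*x**2 - 2*x - 3, dv = exp(-2*x) dx, so v = -exp(-2*x)/2.
Apply parts 4 times (tabular method): alternate signs, differentiate u down to 0, integrate dv up.

(-4*x**4 - 12*x**3 - 34*x**2 - 26*x - 1)*exp(-2*x)/8 + C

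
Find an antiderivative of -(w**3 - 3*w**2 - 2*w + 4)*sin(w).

w**3*cos(w) - 3*w**2*sin(w) - 3*w**2*cos(w) + 6*w*sin(w) - 8*w*cos(w) + 8*sin(w) + 10*cos(w) + C

Use integration by parts with u = w**3 - 3*w**2 - 2*w + 4, dv = -sin(w) dw, so v = cos(w).
Apply parts 3 times (tabular method): alternate signs, differentiate u down to 0, integrate dv up.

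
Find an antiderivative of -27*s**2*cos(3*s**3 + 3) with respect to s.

-3*sin(3*s**3 + 3) + C

Let u = 3*s**3 + 3, so du = (9*s**2) ds.
Rewriting, the integral becomes -3·∫ cos(u) du = -3·sin(u).
Substituting back, u = 3*s**3 + 3.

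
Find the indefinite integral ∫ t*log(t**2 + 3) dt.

t**2*log(t**2 + 3)/2 - t**2/2 + 3*log(t**2 + 3)/2 + C

Let u = t**2 + 3, so du = (2*t) dt.
The integral becomes (1/2)·∫ log(u) du; integrate by parts with u′=log(u), dv′=du.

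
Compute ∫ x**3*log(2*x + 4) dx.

Use integration by parts with u = log(2*x + 4), dv = x**3 dx.
Then du = 2/(2*x + 4) dx and v = x**4/4.

x**4*log(2*x + 4)/4 - x**4/16 + x**3/6 - x**2/2 + 2*x - 4*log(x + 2) + C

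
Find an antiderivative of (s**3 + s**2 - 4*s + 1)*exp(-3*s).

(-9*s**3 - 18*s**2 + 24*s - 1)*exp(-3*s)/27 + C

Use integration by parts with u = s**3 + s**2 - 4*s + 1, dv = exp(-3*s) ds, so v = -exp(-3*s)/3.
Apply parts 3 times (tabular method): alternate signs, differentiate u down to 0, integrate dv up.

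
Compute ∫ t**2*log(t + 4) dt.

Use integration by parts with u = log(t + 4), dv = t**2 dt.
Then du = 1/(t + 4) dt and v = t**3/3.

t**3*log(t + 4)/3 - t**3/9 + 2*t**2/3 - 16*t/3 + 64*log(t + 4)/3 + C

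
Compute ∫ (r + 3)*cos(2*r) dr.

Use integration by parts with u = r + 3, dv = cos(2*r) dr, so v = sin(2*r)/2.
Apply parts 1 times (tabular method): alternate signs, differentiate u down to 0, integrate dv up.

r*sin(2*r)/2 + 3*sin(2*r)/2 + cos(2*r)/4 + C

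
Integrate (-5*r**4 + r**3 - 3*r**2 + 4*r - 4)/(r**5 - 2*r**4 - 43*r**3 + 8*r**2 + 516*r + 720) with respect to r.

-397*log(r - 6)/45 + 437*log(r - 5)/72 - log(r + 2) + 475*log(r + 3)/72 - 353*log(r + 4)/45 + C

Factor the denominator: (r - 6)*(r - 5)*(r + 2)*(r + 3)*(r + 4).
Partial-fraction decomposition: -353/(45*(r + 4)) + 475/(72*(r + 3)) - 1/(r + 2) + 437/(72*(r - 5)) - 397/(45*(r - 6)).
Integrate each term: A/(r−a) contributes A·log|r−a|.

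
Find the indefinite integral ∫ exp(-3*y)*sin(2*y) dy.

-3*exp(-3*y)*sin(2*y)/13 - 2*exp(-3*y)*cos(2*y)/13 + C

Let I denote the integral. Integrate by parts with u = sin(2*y), dv = exp(-3*y) dy, so v = -exp(-3*y)/3: I = -exp(-3*y)*sin(2*y)/3 + (2/3)·∫ exp(-3*y)*cos(2*y) dy.
Apply parts again with u = cos(2*y), dv = exp(-3*y) dy: ∫ exp(-3*y)*cos(2*y) dy = -exp(-3*y)*cos(2*y)/3 − (2/3)·I. Substituting back brings back I: I = -exp(-3*y)*sin(2*y)/3 - 2*exp(-3*y)*cos(2*y)/9 − (4/9)·I.
Solving for I: (1 + 4/9)·I equals the remaining terms, so I = (9/13)·(-exp(-3*y)*sin(2*y)/3 - 2*exp(-3*y)*cos(2*y)/9).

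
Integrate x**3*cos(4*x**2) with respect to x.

x**2*sin(4*x**2)/8 + cos(4*x**2)/32 + C

Let u = x², du = 2x dx; rewrite as (1/2)∫ u^1·cos(4u) du.
Now integrate by parts 1 time.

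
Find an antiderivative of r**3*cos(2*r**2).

Let u = r², du = 2r dr; rewrite as (1/2)∫ u^1·cos(2u) du.
Now integrate by parts 1 time.

r**2*sin(2*r**2)/4 + cos(2*r**2)/8 + C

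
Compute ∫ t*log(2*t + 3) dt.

Use integration by parts with u = log(2*t + 3), dv = t dt.
Then du = 2/(2*t + 3) dt and v = t**2/2.

t**2*log(2*t + 3)/2 - t**2/4 + 3*t/4 - 9*log(2*t + 3)/8 + C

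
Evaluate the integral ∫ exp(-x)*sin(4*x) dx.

-exp(-x)*sin(4*x)/17 - 4*exp(-x)*cos(4*x)/17 + C

Let I denote the integral. Integrate by parts with u = sin(4*x), dv = exp(-x) dx, so v = -exp(-x): I = -exp(-x)*sin(4*x) + 4·∫ exp(-x)*cos(4*x) dx.
Apply parts again with u = cos(4*x), dv = exp(-x) dx: ∫ exp(-x)*cos(4*x) dx = -exp(-x)*cos(4*x) − 4·I. Substituting back brings back I: I = -exp(-x)*sin(4*x) - 4*exp(-x)*cos(4*x) − 16·I.
Solving for I: (1 + 16)·I equals the remaining terms, so I = (1/17)·(-exp(-x)*sin(4*x) - 4*exp(-x)*cos(4*x)).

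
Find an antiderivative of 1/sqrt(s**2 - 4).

log(s + sqrt(s**2 - 4)) + C

Substitute s = 2·sec(θ), so ds = 2·sec(θ)*tan(θ) dθ and the radical becomes sqrt(s**2 - 4) = 2·tan(θ) by the Pythagorean identity.
Integrate the resulting trig expression in θ, then back-substitute sec(θ) = s/2, tan(θ) = sqrt(s**2 - 4)/2 (absorbing any constant into C).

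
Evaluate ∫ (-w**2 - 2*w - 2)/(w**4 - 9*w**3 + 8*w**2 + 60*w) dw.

-log(w)/30 - 25*log(w - 6)/24 + 37*log(w - 5)/35 + log(w + 2)/56 + C

Factor the denominator: w*(w - 6)*(w - 5)*(w + 2).
Partial-fraction decomposition: 1/(56*(w + 2)) + 37/(35*(w - 5)) - 25/(24*(w - 6)) - 1/(30*w).
Integrate each term: A/(w−a) contributes A·log|w−a|.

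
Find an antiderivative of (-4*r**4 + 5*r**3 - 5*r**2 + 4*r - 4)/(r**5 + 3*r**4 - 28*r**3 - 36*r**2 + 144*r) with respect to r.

Factor the denominator: r*(r - 4)*(r - 2)*(r + 3)*(r + 6).
Partial-fraction decomposition: -809/(180*(r + 6)) + 104/(63*(r + 3)) + 1/(4*(r - 2)) - 193/(140*(r - 4)) - 1/(36*r).
Integrate each term: A/(r−a) contributes A·log|r−a|.

-log(r)/36 - 193*log(r - 4)/140 + log(r - 2)/4 + 104*log(r + 3)/63 - 809*log(r + 6)/180 + C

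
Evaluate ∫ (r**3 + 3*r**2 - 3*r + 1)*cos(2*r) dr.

r**3*sin(2*r)/2 + 3*r**2*sin(2*r)/2 + 3*r**2*cos(2*r)/4 - 9*r*sin(2*r)/4 + 3*r*cos(2*r)/2 - sin(2*r)/4 - 9*cos(2*r)/8 + C

Use integration by parts with u = r**3 + 3*r**2 - 3*r + 1, dv = cos(2*r) dr, so v = sin(2*r)/2.
Apply parts 3 times (tabular method): alternate signs, differentiate u down to 0, integrate dv up.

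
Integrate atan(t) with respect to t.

Use integration by parts with u = arctan(t), dv = dt.
Then du = 1/(t**2 + 1) dt.

t*atan(t) - log(t**2 + 1)/2 + C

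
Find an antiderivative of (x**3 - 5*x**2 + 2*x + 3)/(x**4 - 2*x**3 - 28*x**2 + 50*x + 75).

13*log(x - 5)/120 + 9*log(x - 3)/64 - 5*log(x + 1)/96 + 257*log(x + 5)/320 + C

Factor the denominator: (x - 5)*(x - 3)*(x + 1)*(x + 5).
Partial-fraction decomposition: 257/(320*(x + 5)) - 5/(96*(x + 1)) + 9/(64*(x - 3)) + 13/(120*(x - 5)).
Integrate each term: A/(x−a) contributes A·log|x−a|.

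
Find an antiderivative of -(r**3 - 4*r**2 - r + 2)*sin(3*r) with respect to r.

r**3*cos(3*r)/3 - r**2*sin(3*r)/3 - 4*r**2*cos(3*r)/3 + 8*r*sin(3*r)/9 - 5*r*cos(3*r)/9 + 5*sin(3*r)/27 + 26*cos(3*r)/27 + C

Use integration by parts with u = r**3 - 4*r**2 - r + 2, dv = -sin(3*r) dr, so v = cos(3*r)/3.
Apply parts 3 times (tabular method): alternate signs, differentiate u down to 0, integrate dv up.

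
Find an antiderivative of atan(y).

Use integration by parts with u = arctan(y), dv = dy.
Then du = 1/(y**2 + 1) dy.

y*atan(y) - log(y**2 + 1)/2 + C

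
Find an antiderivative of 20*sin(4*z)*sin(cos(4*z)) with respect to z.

5*cos(cos(4*z)) + C

Let u = cos(4*z), so du = (-4*sin(4*z)) dz.
Rewriting, the integral becomes -5·∫ sin(u) du = -5·-cos(u).
Substituting back, u = cos(4*z).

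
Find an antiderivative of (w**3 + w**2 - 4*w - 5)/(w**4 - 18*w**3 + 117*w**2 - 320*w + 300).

Factor the denominator: (w - 6)*(w - 5)**2*(w - 2).
Partial-fraction decomposition: 1/(36*(w - 2)) - 493/(9*(w - 5)) - 125/(3*(w - 5)**2) + 223/(4*(w - 6)).
Integrate each term; A/(w−a) gives A·log|w−a|; A/(w−a)² gives −A/(w−a).

223*log(w - 6)/4 - 493*log(w - 5)/9 + log(w - 2)/36 + 125/(3*w - 15) + C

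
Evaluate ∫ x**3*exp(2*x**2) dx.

(2*x**2 - 1)*exp(2*x**2)/8 + C

Let u = x², du = 2x dx; rewrite as (1/2)∫ u^1·exp(2u) du.
Now integrate by parts 1 time.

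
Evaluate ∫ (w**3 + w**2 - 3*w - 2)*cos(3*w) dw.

Use integration by parts with u = w**3 + w**2 - 3*w - 2, dv = cos(3*w) dw, so v = sin(3*w)/3.
Apply parts 3 times (tabular method): alternate signs, differentiate u down to 0, integrate dv up.

w**3*sin(3*w)/3 + w**2*sin(3*w)/3 + w**2*cos(3*w)/3 - 11*w*sin(3*w)/9 + 2*w*cos(3*w)/9 - 20*sin(3*w)/27 - 11*cos(3*w)/27 + C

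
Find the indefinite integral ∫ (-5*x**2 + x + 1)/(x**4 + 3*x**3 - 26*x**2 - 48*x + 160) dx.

-25*log(x - 4)/48 + 17*log(x - 2)/84 - 83*log(x + 4)/48 + 43*log(x + 5)/21 + C

Factor the denominator: (x - 4)*(x - 2)*(x + 4)*(x + 5).
Partial-fraction decomposition: 43/(21*(x + 5)) - 83/(48*(x + 4)) + 17/(84*(x - 2)) - 25/(48*(x - 4)).
Integrate each term: A/(x−a) contributes A·log|x−a|.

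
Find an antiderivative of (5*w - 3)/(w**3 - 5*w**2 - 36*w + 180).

Factor the denominator: (w - 6)*(w - 5)*(w + 6).
Partial-fraction decomposition: -1/(4*(w + 6)) - 2/(w - 5) + 9/(4*(w - 6)).
Integrate each term: A/(w−a) contributes A·log|w−a|.

9*log(w - 6)/4 - 2*log(w - 5) - log(w + 6)/4 + C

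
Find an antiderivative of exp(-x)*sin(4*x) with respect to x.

-exp(-x)*sin(4*x)/17 - 4*exp(-x)*cos(4*x)/17 + C

Let I denote the integral. Integrate by parts with u = sin(4*x), dv = exp(-x) dx, so v = -exp(-x): I = -exp(-x)*sin(4*x) + 4·∫ exp(-x)*cos(4*x) dx.
Apply parts again with u = cos(4*x), dv = exp(-x) dx: ∫ exp(-x)*cos(4*x) dx = -exp(-x)*cos(4*x) − 4·I. Substituting back brings back I: I = -exp(-x)*sin(4*x) - 4*exp(-x)*cos(4*x) − 16·I.
Solving for I: (1 + 16)·I equals the remaining terms, so I = (1/17)·(-exp(-x)*sin(4*x) - 4*exp(-x)*cos(4*x)).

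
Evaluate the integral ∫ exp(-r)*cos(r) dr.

exp(-r)*sin(r)/2 - exp(-r)*cos(r)/2 + C

Let I denote the integral. Integrate by parts with u = cos(r), dv = exp(-r) dr, so v = -exp(-r): I = -exp(-r)*cos(r) − ∫ exp(-r)*sin(r) dr.
Apply parts again with u = sin(r), dv = exp(-r) dr: ∫ exp(-r)*sin(r) dr = -exp(-r)*sin(r) + I. Substituting back brings back I: I = exp(-r)*sin(r) - exp(-r)*cos(r) − I.
Solving for I: (1 + 1)·I equals the remaining terms, so I = (1/2)·(exp(-r)*sin(r) - exp(-r)*cos(r)).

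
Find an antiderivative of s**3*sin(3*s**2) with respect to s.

Let u = s², du = 2s ds; rewrite as (1/2)∫ u^1·sin(3u) du.
Now integrate by parts 1 time.

-s**2*cos(3*s**2)/6 + sin(3*s**2)/18 + C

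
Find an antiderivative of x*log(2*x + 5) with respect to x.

Use integration by parts with u = log(2*x + 5), dv = x dx.
Then du = 2/(2*x + 5) dx and v = x**2/2.

x**2*log(2*x + 5)/2 - x**2/4 + 5*x/4 - 25*log(2*x + 5)/8 + C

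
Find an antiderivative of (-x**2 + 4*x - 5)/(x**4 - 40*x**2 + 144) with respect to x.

-17*log(x - 6)/384 + log(x - 2)/128 - 17*log(x + 2)/128 + 65*log(x + 6)/384 + C

Factor the denominator: (x - 6)*(x - 2)*(x + 2)*(x + 6).
Partial-fraction decomposition: 65/(384*(x + 6)) - 17/(128*(x + 2)) + 1/(128*(x - 2)) - 17/(384*(x - 6)).
Integrate each term: A/(x−a) contributes A·log|x−a|.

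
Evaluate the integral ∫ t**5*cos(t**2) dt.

t**4*sin(t**2)/2 + t**2*cos(t**2) - sin(t**2) + C

Let u = t², du = 2t dt; rewrite as (1/2)∫ u^2·cos(1u) du.
Now integrate by parts 2 times.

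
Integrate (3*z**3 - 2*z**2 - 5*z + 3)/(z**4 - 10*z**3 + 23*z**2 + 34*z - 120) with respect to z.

Factor the denominator: (z - 5)*(z - 4)*(z - 3)*(z + 2).
Partial-fraction decomposition: 19/(210*(z + 2)) + 51/(10*(z - 3)) - 143/(6*(z - 4)) + 303/(14*(z - 5)).
Integrate each term: A/(z−a) contributes A·log|z−a|.

303*log(z - 5)/14 - 143*log(z - 4)/6 + 51*log(z - 3)/10 + 19*log(z + 2)/210 + C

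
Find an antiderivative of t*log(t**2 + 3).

t**2*log(t**2 + 3)/2 - t**2/2 + 3*log(t**2 + 3)/2 + C

Let u = t**2 + 3, so du = (2*t) dt.
The integral becomes (1/2)·∫ log(u) du; integrate by parts with u′=log(u), dv′=du.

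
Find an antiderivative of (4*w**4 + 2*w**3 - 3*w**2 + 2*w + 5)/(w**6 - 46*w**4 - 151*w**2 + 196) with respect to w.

Factor the denominator: (w - 7)*(w - 1)*(w + 1)*(w + 7)*(w**2 + 4).
Partial-fraction decomposition: -3*(2*w - 27)/(265*(w**2 + 4)) - 4381/(17808*(w + 7)) + 1/(240*(w + 1)) - 1/(48*(w - 1)) + 5081/(17808*(w - 7)).
Integrate each term; A/(w−a) gives A·log|w−a|; the (Bw+D)/(w²+p²) term gives a log and an atan.

5081*log(w - 7)/17808 - log(w - 1)/48 + log(w + 1)/240 - 4381*log(w + 7)/17808 - 3*log(w**2 + 4)/265 + 81*atan(w/2)/530 + C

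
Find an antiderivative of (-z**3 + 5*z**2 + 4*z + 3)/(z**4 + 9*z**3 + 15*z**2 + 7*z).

3*log(z)/7 + 29*log(z + 1)/36 - 563*log(z + 7)/252 + 5/(6*z + 6) + C

Factor the denominator: z*(z + 1)**2*(z + 7).
Partial-fraction decomposition: -563/(252*(z + 7)) + 29/(36*(z + 1)) - 5/(6*(z + 1)**2) + 3/(7*z).
Integrate each term; A/(z−a) gives A·log|z−a|; A/(z−a)² gives −A/(z−a).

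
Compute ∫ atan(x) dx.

x*atan(x) - log(x**2 + 1)/2 + C

Use integration by parts with u = arctan(x), dv = dx.
Then du = 1/(x**2 + 1) dx.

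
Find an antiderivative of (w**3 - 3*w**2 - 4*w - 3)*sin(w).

-w**3*cos(w) + 3*w**2*sin(w) + 3*w**2*cos(w) - 6*w*sin(w) + 10*w*cos(w) - 10*sin(w) - 3*cos(w) + C

Use integration by parts with u = w**3 - 3*w**2 - 4*w - 3, dv = sin(w) dw, so v = -cos(w).
Apply parts 3 times (tabular method): alternate signs, differentiate u down to 0, integrate dv up.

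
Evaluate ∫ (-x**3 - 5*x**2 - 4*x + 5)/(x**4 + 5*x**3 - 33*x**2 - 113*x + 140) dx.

Factor the denominator: (x - 5)*(x - 1)*(x + 4)*(x + 7).
Partial-fraction decomposition: -131/(288*(x + 7)) + 1/(27*(x + 4)) + 1/(32*(x - 1)) - 265/(432*(x - 5)).
Integrate each term: A/(x−a) contributes A·log|x−a|.

-265*log(x - 5)/432 + log(x - 1)/32 + log(x + 4)/27 - 131*log(x + 7)/288 + C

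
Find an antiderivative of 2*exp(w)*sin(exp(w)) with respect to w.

Let u = exp(w), so du = (exp(w)) dw.
Rewriting, the integral becomes 2·∫ sin(u) du = 2·-cos(u).
Substituting back, u = exp(w).

-2*cos(exp(w)) + C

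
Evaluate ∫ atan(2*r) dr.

r*atan(2*r) - log(4*r**2 + 1)/4 + C

Use integration by parts with u = arctan(2*r), dv = dr.
Then du = 2/(4*r**2 + 1) dr.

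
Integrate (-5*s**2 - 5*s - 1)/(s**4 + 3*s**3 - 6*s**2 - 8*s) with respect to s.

Factor the denominator: s*(s - 2)*(s + 1)*(s + 4).
Partial-fraction decomposition: 61/(72*(s + 4)) - 1/(9*(s + 1)) - 31/(36*(s - 2)) + 1/(8*s).
Integrate each term: A/(s−a) contributes A·log|s−a|.

log(s)/8 - 31*log(s - 2)/36 - log(s + 1)/9 + 61*log(s + 4)/72 + C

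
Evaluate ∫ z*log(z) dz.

z**2*log(z)/2 - z**2/4 + C

Use integration by parts with u = log(z), dv = z dz.
Then du = 1/z dz and v = z**2/2.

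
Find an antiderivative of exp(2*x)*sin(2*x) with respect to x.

Let I denote the integral. Integrate by parts with u = sin(2*x), dv = exp(2*x) dx, so v = exp(2*x)/2: I = exp(2*x)*sin(2*x)/2 − ∫ exp(2*x)*cos(2*x) dx.
Apply parts again with u = cos(2*x), dv = exp(2*x) dx: ∫ exp(2*x)*cos(2*x) dx = exp(2*x)*cos(2*x)/2 + I. Substituting back brings back I: I = exp(2*x)*sin(2*x)/2 - exp(2*x)*cos(2*x)/2 − I.
Solving for I: (1 + 1)·I equals the remaining terms, so I = (1/2)·(exp(2*x)*sin(2*x)/2 - exp(2*x)*cos(2*x)/2).

exp(2*x)*sin(2*x)/4 - exp(2*x)*cos(2*x)/4 + C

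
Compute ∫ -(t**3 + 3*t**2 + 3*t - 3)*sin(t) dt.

t**3*cos(t) - 3*t**2*sin(t) + 3*t**2*cos(t) - 6*t*sin(t) - 3*t*cos(t) + 3*sin(t) - 9*cos(t) + C

Use integration by parts with u = t**3 + 3*t**2 + 3*t - 3, dv = -sin(t) dt, so v = cos(t).
Apply parts 3 times (tabular method): alternate signs, differentiate u down to 0, integrate dv up.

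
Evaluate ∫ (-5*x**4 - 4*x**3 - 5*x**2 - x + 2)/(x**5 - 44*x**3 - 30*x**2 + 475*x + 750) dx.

Factor the denominator: (x - 5)**2*(x + 2)*(x + 3)*(x + 5).
Partial-fraction decomposition: -2743/(600*(x + 5)) + 337/(128*(x + 3)) - 64/(147*(x + 2)) - 411721/(156800*(x - 5)) - 3753/(560*(x - 5)**2).
Integrate each term; A/(x−a) gives A·log|x−a|; A/(x−a)² gives −A/(x−a).

-411721*log(x - 5)/156800 - 64*log(x + 2)/147 + 337*log(x + 3)/128 - 2743*log(x + 5)/600 + 3753/(560*x - 2800) + C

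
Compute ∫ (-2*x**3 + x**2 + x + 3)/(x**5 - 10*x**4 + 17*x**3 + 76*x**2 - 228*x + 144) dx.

-43*log(x - 6)/40 + 5*log(x - 4)/4 - 7*log(x - 2)/40 - log(x - 1)/20 + log(x + 3)/20 + C

Factor the denominator: (x - 6)*(x - 4)*(x - 2)*(x - 1)*(x + 3).
Partial-fraction decomposition: 1/(20*(x + 3)) - 1/(20*(x - 1)) - 7/(40*(x - 2)) + 5/(4*(x - 4)) - 43/(40*(x - 6)).
Integrate each term: A/(x−a) contributes A·log|x−a|.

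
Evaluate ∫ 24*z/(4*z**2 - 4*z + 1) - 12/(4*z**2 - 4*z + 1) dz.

Let u = 4*z**2 - 4*z + 1, so du = (8*z - 4) dz.
Rewriting, the integral becomes 3·∫ 1/u du = 3·log(u).
Substituting back, u = 4*z**2 - 4*z + 1.

3*log(4*z**2 - 4*z + 1) + C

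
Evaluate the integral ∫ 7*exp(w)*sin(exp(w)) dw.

Let u = exp(w), so du = (exp(w)) dw.
Rewriting, the integral becomes 7·∫ sin(u) du = 7·-cos(u).
Substituting back, u = exp(w).

-7*cos(exp(w)) + C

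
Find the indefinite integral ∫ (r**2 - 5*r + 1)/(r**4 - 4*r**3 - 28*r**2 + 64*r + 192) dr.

7*log(r - 6)/160 + log(r - 4)/32 + 5*log(r + 2)/32 - 37*log(r + 4)/160 + C

Factor the denominator: (r - 6)*(r - 4)*(r + 2)*(r + 4).
Partial-fraction decomposition: -37/(160*(r + 4)) + 5/(32*(r + 2)) + 1/(32*(r - 4)) + 7/(160*(r - 6)).
Integrate each term: A/(r−a) contributes A·log|r−a|.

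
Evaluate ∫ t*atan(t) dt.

t**2*atan(t)/2 - t/2 + atan(t)/2 + C

Use integration by parts with u = arctan(t), dv = t dt.
Then du = 1/(t**2 + 1) dt.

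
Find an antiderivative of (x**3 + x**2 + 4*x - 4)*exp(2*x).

(4*x**3 - 2*x**2 + 18*x - 25)*exp(2*x)/8 + C

Use integration by parts with u = x**3 + x**2 + 4*x - 4, dv = exp(2*x) dx, so v = exp(2*x)/2.
Apply parts 3 times (tabular method): alternate signs, differentiate u down to 0, integrate dv up.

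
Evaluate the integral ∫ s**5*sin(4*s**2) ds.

Let u = s², du = 2s ds; rewrite as (1/2)∫ u^2·sin(4u) du.
Now integrate by parts 2 times.

-s**4*cos(4*s**2)/8 + s**2*sin(4*s**2)/16 + cos(4*s**2)/64 + C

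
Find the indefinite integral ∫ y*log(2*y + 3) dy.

y**2*log(2*y + 3)/2 - y**2/4 + 3*y/4 - 9*log(2*y + 3)/8 + C

Use integration by parts with u = log(2*y + 3), dv = y dy.
Then du = 2/(2*y + 3) dy and v = y**2/2.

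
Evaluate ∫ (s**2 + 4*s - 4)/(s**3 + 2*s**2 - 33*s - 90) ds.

56*log(s - 6)/99 + 7*log(s + 3)/18 + log(s + 5)/22 + C

Factor the denominator: (s - 6)*(s + 3)*(s + 5).
Partial-fraction decomposition: 1/(22*(s + 5)) + 7/(18*(s + 3)) + 56/(99*(s - 6)).
Integrate each term: A/(s−a) contributes A·log|s−a|.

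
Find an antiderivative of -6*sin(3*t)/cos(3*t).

2*log(cos(3*t)) + C

Let u = cos(3*t), so du = (-3*sin(3*t)) dt.
Rewriting, the integral becomes 2·∫ 1/u du = 2·log(u).
Substituting back, u = cos(3*t).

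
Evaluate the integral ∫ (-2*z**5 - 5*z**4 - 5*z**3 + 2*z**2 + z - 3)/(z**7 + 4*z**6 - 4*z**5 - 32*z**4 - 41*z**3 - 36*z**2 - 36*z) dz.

Factor the denominator: z*(z - 3)*(z + 2)**2*(z + 3)*(z**2 + 1).
Partial-fraction decomposition: -(7*z + 26)/(125*(z**2 + 1)) + 19/(15*(z + 3)) - 107/(100*(z + 2)) + 27/(50*(z + 2)**2) - 28/(125*(z - 3)) + 1/(12*z).
Integrate each term; A/(z−a) gives A·log|z−a|; the (Bz+D)/(z²+p²) term gives a log and an atan.

log(z)/12 - 28*log(z - 3)/125 - 107*log(z + 2)/100 + 19*log(z + 3)/15 - 7*log(z**2 + 1)/250 - 26*atan(z)/125 - 27/(50*z + 100) + C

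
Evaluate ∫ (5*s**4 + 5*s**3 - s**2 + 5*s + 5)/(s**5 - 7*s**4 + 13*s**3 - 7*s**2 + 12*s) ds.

5*log(s)/12 + 1609*log(s - 4)/68 - 551*log(s - 3)/30 - 121*log(s**2 + 1)/340 + 77*atan(s)/170 + C

Factor the denominator: s*(s - 4)*(s - 3)*(s**2 + 1).
Partial-fraction decomposition: -11*(11*s - 7)/(170*(s**2 + 1)) - 551/(30*(s - 3)) + 1609/(68*(s - 4)) + 5/(12*s).
Integrate each term; A/(s−a) gives A·log|s−a|; the (Bs+D)/(s²+p²) term gives a log and an atan.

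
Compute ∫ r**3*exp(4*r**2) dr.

Let u = r², du = 2r dr; rewrite as (1/2)∫ u^1·exp(4u) du.
Now integrate by parts 1 time.

(4*r**2 - 1)*exp(4*r**2)/32 + C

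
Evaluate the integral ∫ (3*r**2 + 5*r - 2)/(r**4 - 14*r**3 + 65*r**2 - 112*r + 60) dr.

Factor the denominator: (r - 6)*(r - 5)*(r - 2)*(r - 1).
Partial-fraction decomposition: -3/(10*(r - 1)) + 5/(3*(r - 2)) - 49/(6*(r - 5)) + 34/(5*(r - 6)).
Integrate each term: A/(r−a) contributes A·log|r−a|.

34*log(r - 6)/5 - 49*log(r - 5)/6 + 5*log(r - 2)/3 - 3*log(r - 1)/10 + C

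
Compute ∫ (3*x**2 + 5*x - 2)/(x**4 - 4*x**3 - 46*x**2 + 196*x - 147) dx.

15*log(x - 7)/28 - log(x - 3)/2 + log(x - 1)/16 - 11*log(x + 7)/112 + C

Factor the denominator: (x - 7)*(x - 3)*(x - 1)*(x + 7).
Partial-fraction decomposition: -11/(112*(x + 7)) + 1/(16*(x - 1)) - 1/(2*(x - 3)) + 15/(28*(x - 7)).
Integrate each term: A/(x−a) contributes A·log|x−a|.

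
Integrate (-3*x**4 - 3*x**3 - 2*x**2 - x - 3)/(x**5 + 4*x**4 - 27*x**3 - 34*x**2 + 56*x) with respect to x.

Factor the denominator: x*(x - 4)*(x - 1)*(x + 2)*(x + 7).
Partial-fraction decomposition: -1567/(770*(x + 7)) + 11/(60*(x + 2)) + 1/(6*(x - 1)) - 111/(88*(x - 4)) - 3/(56*x).
Integrate each term: A/(x−a) contributes A·log|x−a|.

-3*log(x)/56 - 111*log(x - 4)/88 + log(x - 1)/6 + 11*log(x + 2)/60 - 1567*log(x + 7)/770 + C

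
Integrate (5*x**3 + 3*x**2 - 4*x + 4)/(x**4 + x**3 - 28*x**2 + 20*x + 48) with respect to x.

Factor the denominator: (x - 4)*(x - 2)*(x + 1)*(x + 6).
Partial-fraction decomposition: 59/(25*(x + 6)) + 2/(25*(x + 1)) - 1/(x - 2) + 89/(25*(x - 4)).
Integrate each term: A/(x−a) contributes A·log|x−a|.

89*log(x - 4)/25 - log(x - 2) + 2*log(x + 1)/25 + 59*log(x + 6)/25 + C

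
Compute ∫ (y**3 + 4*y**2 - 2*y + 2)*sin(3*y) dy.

-y**3*cos(3*y)/3 + y**2*sin(3*y)/3 - 4*y**2*cos(3*y)/3 + 8*y*sin(3*y)/9 + 8*y*cos(3*y)/9 - 8*sin(3*y)/27 - 10*cos(3*y)/27 + C

Use integration by parts with u = y**3 + 4*y**2 - 2*y + 2, dv = sin(3*y) dy, so v = -cos(3*y)/3.
Apply parts 3 times (tabular method): alternate signs, differentiate u down to 0, integrate dv up.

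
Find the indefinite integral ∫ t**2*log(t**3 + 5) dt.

Let u = t**3 + 5, so du = (3*t**2) dt.
The integral becomes (1/3)·∫ log(u) du; integrate by parts with u′=log(u), dv′=du.

t**3*log(t**3 + 5)/3 - t**3/3 + 5*log(t**3 + 5)/3 + C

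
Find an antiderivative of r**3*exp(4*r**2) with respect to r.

Let u = r², du = 2r dr; rewrite as (1/2)∫ u^1·exp(4u) du.
Now integrate by parts 1 time.

(4*r**2 - 1)*exp(4*r**2)/32 + C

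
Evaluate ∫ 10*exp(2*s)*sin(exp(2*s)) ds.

Let u = exp(2*s), so du = (2*exp(2*s)) ds.
Rewriting, the integral becomes 5·∫ sin(u) du = 5·-cos(u).
Substituting back, u = exp(2*s).

-5*cos(exp(2*s)) + C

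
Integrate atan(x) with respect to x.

Use integration by parts with u = arctan(x), dv = dx.
Then du = 1/(x**2 + 1) dx.

x*atan(x) - log(x**2 + 1)/2 + C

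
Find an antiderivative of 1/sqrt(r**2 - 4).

log(r + sqrt(r**2 - 4)) + C

Substitute r = 2·sec(θ), so dr = 2·sec(θ)*tan(θ) dθ and the radical becomes sqrt(r**2 - 4) = 2·tan(θ) by the Pythagorean identity.
Integrate the resulting trig expression in θ, then back-substitute sec(θ) = r/2, tan(θ) = sqrt(r**2 - 4)/2 (absorbing any constant into C).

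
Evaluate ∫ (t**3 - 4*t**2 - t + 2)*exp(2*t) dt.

Use integration by parts with u = t**3 - 4*t**2 - t + 2, dv = exp(2*t) dt, so v = exp(2*t)/2.
Apply parts 3 times (tabular method): alternate signs, differentiate u down to 0, integrate dv up.

(4*t**3 - 22*t**2 + 18*t - 1)*exp(2*t)/8 + C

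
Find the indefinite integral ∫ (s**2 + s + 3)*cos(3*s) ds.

s**2*sin(3*s)/3 + s*sin(3*s)/3 + 2*s*cos(3*s)/9 + 25*sin(3*s)/27 + cos(3*s)/9 + C

Use integration by parts with u = s**2 + s + 3, dv = cos(3*s) ds, so v = sin(3*s)/3.
Apply parts 2 times (tabular method): alternate signs, differentiate u down to 0, integrate dv up.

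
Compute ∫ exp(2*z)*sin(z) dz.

Let I denote the integral. Integrate by parts with u = sin(z), dv = exp(2*z) dz, so v = exp(2*z)/2: I = exp(2*z)*sin(z)/2 − (1/2)·∫ exp(2*z)*cos(z) dz.
Apply parts again with u = cos(z), dv = exp(2*z) dz: ∫ exp(2*z)*cos(z) dz = exp(2*z)*cos(z)/2 + (1/2)·I. Substituting back brings back I: I = exp(2*z)*sin(z)/2 - exp(2*z)*cos(z)/4 − (1/4)·I.
Solving for I: (1 + 1/4)·I equals the remaining terms, so I = (4/5)·(exp(2*z)*sin(z)/2 - exp(2*z)*cos(z)/4).

2*exp(2*z)*sin(z)/5 - exp(2*z)*cos(z)/5 + C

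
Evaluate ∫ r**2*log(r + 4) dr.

r**3*log(r + 4)/3 - r**3/9 + 2*r**2/3 - 16*r/3 + 64*log(r + 4)/3 + C

Use integration by parts with u = log(r + 4), dv = r**2 dr.
Then du = 1/(r + 4) dr and v = r**3/3.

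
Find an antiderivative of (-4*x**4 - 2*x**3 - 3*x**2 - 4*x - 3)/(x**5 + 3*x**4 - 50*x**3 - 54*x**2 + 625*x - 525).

-89*log(x - 5)/30 + 21*log(x - 3)/16 - log(x - 1)/24 + 577*log(x + 5)/240 - 113*log(x + 7)/24 + C

Factor the denominator: (x - 5)*(x - 3)*(x - 1)*(x + 5)*(x + 7).
Partial-fraction decomposition: -113/(24*(x + 7)) + 577/(240*(x + 5)) - 1/(24*(x - 1)) + 21/(16*(x - 3)) - 89/(30*(x - 5)).
Integrate each term: A/(x−a) contributes A·log|x−a|.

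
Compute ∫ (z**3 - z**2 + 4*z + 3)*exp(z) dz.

(z**3 - 4*z**2 + 12*z - 9)*exp(z) + C

Use integration by parts with u = z**3 - z**2 + 4*z + 3, dv = exp(z) dz, so v = exp(z).
Apply parts 3 times (tabular method): alternate signs, differentiate u down to 0, integrate dv up.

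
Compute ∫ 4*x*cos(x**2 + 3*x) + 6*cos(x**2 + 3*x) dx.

2*sin(x**2 + 3*x) + C

Let u = x**2 + 3*x, so du = (2*x + 3) dx.
Rewriting, the integral becomes 2·∫ cos(u) du = 2·sin(u).
Substituting back, u = x**2 + 3*x.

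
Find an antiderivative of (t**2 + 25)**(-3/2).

Substitute t = 5·tan(θ), so dt = 5·sec(θ)^2 dθ and the radical becomes sqrt(t**2 + 25) = 5·sec(θ) by the Pythagorean identity.
Integrate the resulting trig expression in θ, then back-substitute tan(θ) = t/5, sec(θ) = sqrt(t**2 + 25)/5 (absorbing any constant into C).

t/(25*sqrt(t**2 + 25)) + C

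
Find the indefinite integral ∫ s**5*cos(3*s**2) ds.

Let u = s², du = 2s ds; rewrite as (1/2)∫ u^2·cos(3u) du.
Now integrate by parts 2 times.

s**4*sin(3*s**2)/6 + s**2*cos(3*s**2)/9 - sin(3*s**2)/27 + C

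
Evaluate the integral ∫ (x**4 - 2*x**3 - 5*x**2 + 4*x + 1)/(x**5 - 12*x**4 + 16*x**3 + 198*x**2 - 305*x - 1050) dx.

Factor the denominator: (x - 7)*(x - 5)**2*(x + 2)*(x + 3).
Partial-fraction decomposition: 79/(640*(x + 3)) - 5/(441*(x + 2)) - 20547/(6272*(x - 5)) - 271/(112*(x - 5)**2) + 1499/(360*(x - 7)).
Integrate each term; A/(x−a) gives A·log|x−a|; A/(x−a)² gives −A/(x−a).

1499*log(x - 7)/360 - 20547*log(x - 5)/6272 - 5*log(x + 2)/441 + 79*log(x + 3)/640 + 271/(112*x - 560) + C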